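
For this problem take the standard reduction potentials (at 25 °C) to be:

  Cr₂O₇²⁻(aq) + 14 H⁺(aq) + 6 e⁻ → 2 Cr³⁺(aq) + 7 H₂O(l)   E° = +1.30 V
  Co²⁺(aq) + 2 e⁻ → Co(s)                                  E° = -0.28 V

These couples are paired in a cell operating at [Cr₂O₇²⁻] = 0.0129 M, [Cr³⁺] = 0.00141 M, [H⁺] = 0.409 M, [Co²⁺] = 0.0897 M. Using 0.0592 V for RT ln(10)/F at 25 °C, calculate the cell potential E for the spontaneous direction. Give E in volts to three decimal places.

Cr₂O₇²⁻/Cr³⁺ is the cathode (higher E°), Co²⁺/Co the anode: E°cell = +1.30 − (-0.28) = +1.58 V, n = 6.
Overall: Cr₂O₇²⁻(aq) + 14 H⁺(aq) + 3 Co(s) → 2 Cr³⁺(aq) + 7 H₂O(l) + 3 Co²⁺(aq)
Q = [Cr³⁺]^2·[Co²⁺]^3 / ([Cr₂O₇²⁻]·[H⁺]^14); log Q = -1.518.
E = E° − (0.0592/n) log Q = +1.58 − (0.0592/6)(-1.518) = +1.595 V.

+1.595 V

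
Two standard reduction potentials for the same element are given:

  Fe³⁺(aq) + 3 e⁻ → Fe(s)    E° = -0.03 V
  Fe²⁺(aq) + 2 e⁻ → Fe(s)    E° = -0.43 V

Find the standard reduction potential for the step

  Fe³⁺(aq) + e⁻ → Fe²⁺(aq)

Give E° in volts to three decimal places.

+0.770 V

Sequential free energies add, so n₃E°₃ = n₁E°₁ + n₂E°₂.
With n₃ = 3, and the known step contributing 2×(-0.43) V, the unknown satisfies 1·E° = 3×(-0.03) − 2×(-0.43) = +0.770.
E° = +0.770 / 1 = +0.770 V.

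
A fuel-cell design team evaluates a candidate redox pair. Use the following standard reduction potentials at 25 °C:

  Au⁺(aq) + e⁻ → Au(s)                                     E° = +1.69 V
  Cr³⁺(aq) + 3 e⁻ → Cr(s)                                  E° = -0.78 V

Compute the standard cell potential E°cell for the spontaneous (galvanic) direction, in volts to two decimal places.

+2.47 V

The Au⁺/Au couple has the higher reduction potential, so it is the cathode; Cr³⁺/Cr is oxidised at the anode.
E°cell = E°(cathode) − E°(anode) = (+1.69) − (-0.78) = +2.47 V.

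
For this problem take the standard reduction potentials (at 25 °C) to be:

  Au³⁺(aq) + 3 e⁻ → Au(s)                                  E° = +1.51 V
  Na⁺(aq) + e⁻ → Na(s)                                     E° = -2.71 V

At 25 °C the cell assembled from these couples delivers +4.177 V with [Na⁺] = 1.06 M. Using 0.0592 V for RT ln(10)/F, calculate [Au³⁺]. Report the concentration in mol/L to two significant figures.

Au³⁺/Au is the cathode, Na⁺/Na the anode: E°cell = +4.22 V, n = 3.
Overall reaction: Au³⁺(aq) + 3 Na(s) → Au(s) + 3 Na⁺(aq); Q = [Na⁺]^3/[Au³⁺]^1.
From E = E° − (0.0592/n) log Q: log Q = (E° − E)·n/0.0592 = (+4.22 − (+4.177))·3/0.0592 = 2.1791.
So 1·log[Au³⁺] = 3·log(1.06) − log Q = 0.0759 − (2.1791) = -2.1032; [Au³⁺] = 10^(-2.1032) ≈ 0.0079 M.

0.0079 M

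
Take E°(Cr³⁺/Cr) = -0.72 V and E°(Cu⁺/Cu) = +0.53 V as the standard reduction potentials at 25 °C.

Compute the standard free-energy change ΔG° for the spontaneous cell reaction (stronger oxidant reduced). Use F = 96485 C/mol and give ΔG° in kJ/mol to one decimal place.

-361.8 kJ/mol

Cu⁺/Cu (E° = +0.53 V) is the cathode; Cr³⁺/Cr (E° = -0.72 V) is the anode, so E°cell = +1.25 V.
Balancing electrons gives n = 3 (lcm of 1 and 3).
ΔG° = −nFE° = −(3)(96485)(+1.25) = -361,819 J = -361.8 kJ/mol.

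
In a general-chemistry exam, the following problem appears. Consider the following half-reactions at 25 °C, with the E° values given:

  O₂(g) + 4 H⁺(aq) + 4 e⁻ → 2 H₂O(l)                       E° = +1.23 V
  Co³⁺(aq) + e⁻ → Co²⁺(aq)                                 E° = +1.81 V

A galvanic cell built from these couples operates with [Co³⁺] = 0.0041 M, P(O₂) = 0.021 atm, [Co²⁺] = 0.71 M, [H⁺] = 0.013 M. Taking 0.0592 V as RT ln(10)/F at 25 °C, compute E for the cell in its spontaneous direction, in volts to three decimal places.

Co³⁺/Co²⁺ is the cathode (higher E°), O₂/H₂O the anode: E°cell = +1.81 − (+1.23) = +0.58 V, n = 4.
Overall: 4 Co³⁺(aq) + 2 H₂O(l) → 4 Co²⁺(aq) + O₂(g) + 4 H⁺(aq)
Q = [Co²⁺]^4·P(O₂)·[H⁺]^4 / ([Co³⁺]^4); log Q = -0.268.
E = E° − (0.0592/n) log Q = +0.58 − (0.0592/4)(-0.268) = +0.584 V.

+0.584 V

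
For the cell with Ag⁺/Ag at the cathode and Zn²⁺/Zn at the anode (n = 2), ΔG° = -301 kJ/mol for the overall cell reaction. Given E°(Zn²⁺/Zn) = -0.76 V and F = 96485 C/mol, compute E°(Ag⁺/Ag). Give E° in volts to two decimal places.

+0.80 V

E°cell = −ΔG°/(nF) = −(-301×10³)/((2)(96485)) = +1.560 V.
Since Ag⁺/Ag is the cathode and Zn²⁺/Zn the anode, E°cell = E°(Ag⁺/Ag) − E°(Zn²⁺/Zn).
So E°(Ag⁺/Ag) = E°cell + E°(Zn²⁺/Zn) = +1.560 + (-0.76) = +0.80 V.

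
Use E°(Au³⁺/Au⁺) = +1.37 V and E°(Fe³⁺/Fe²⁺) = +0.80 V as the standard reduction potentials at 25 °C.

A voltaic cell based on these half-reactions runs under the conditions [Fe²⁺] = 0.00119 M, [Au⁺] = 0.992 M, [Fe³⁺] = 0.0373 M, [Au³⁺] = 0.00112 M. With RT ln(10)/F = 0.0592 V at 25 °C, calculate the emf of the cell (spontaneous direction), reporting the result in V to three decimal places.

+0.394 V

Au³⁺/Au⁺ is the cathode (higher E°), Fe³⁺/Fe²⁺ the anode: E°cell = +1.37 − (+0.80) = +0.57 V, n = 2.
Overall: Au³⁺(aq) + 2 Fe²⁺(aq) → Au⁺(aq) + 2 Fe³⁺(aq)
Q = [Au⁺]·[Fe³⁺]^2 / ([Au³⁺]·[Fe²⁺]^2); log Q = 5.940.
E = E° − (0.0592/n) log Q = +0.57 − (0.0592/2)(5.940) = +0.394 V.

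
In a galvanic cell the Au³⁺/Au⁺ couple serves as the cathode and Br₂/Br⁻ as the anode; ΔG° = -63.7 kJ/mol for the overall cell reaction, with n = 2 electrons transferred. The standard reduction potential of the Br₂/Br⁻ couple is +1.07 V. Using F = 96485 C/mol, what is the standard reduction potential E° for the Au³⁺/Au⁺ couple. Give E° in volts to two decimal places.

E°cell = −ΔG°/(nF) = −(-63.7×10³)/((2)(96485)) = +0.330 V.
Since Au³⁺/Au⁺ is the cathode and Br₂/Br⁻ the anode, E°cell = E°(Au³⁺/Au⁺) − E°(Br₂/Br⁻).
So E°(Au³⁺/Au⁺) = E°cell + E°(Br₂/Br⁻) = +0.330 + (+1.07) = +1.40 V.

+1.40 V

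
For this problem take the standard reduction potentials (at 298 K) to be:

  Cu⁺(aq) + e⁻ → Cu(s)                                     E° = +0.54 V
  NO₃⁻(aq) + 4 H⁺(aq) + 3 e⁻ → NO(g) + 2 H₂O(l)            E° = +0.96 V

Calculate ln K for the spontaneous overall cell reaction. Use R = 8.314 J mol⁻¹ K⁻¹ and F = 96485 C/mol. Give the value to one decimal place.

49.1

Cathode: NO₃⁻/NO; anode: Cu⁺/Cu. E°cell = (+0.96) − (+0.54) = +0.42 V, with n = 3.
ΔG° = −nFE° = −RT ln K, so ln K = nFE°/(RT) = (3)(96485)(+0.42) / ((8.314)(298)) = 49.069.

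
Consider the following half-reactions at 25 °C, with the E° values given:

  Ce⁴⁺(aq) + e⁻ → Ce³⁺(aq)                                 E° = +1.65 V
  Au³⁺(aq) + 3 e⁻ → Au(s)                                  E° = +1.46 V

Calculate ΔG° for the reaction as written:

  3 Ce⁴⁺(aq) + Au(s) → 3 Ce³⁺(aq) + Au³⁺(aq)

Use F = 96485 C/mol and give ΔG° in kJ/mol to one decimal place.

-55.0 kJ/mol

As written, Ce⁴⁺/Ce³⁺ is reduced (cathode) and Au³⁺/Au is oxidised (anode), so E°cell = (+1.65) − (+1.46) = +0.19 V.
Balancing electrons gives n = 3.
ΔG° = −nFE° = −(3)(96485)(+0.19) = -54,996 J = -55.0 kJ/mol.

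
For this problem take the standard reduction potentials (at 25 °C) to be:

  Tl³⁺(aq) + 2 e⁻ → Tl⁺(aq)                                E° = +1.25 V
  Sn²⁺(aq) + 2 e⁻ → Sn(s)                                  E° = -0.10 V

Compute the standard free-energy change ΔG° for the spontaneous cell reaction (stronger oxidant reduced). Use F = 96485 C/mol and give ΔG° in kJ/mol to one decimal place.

Tl³⁺/Tl⁺ (E° = +1.25 V) is the cathode; Sn²⁺/Sn (E° = -0.10 V) is the anode, so E°cell = +1.35 V.
Balancing electrons gives n = 2 (lcm of 2 and 2).
ΔG° = −nFE° = −(2)(96485)(+1.35) = -260,510 J = -260.5 kJ/mol.

-260.5 kJ/mol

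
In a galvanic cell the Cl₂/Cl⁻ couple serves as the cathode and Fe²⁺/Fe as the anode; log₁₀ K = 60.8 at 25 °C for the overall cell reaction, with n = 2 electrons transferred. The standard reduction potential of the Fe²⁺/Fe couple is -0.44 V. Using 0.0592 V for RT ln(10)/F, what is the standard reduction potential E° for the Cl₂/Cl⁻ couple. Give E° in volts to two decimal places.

E°cell = (0.0592/n)·log K = (0.0592/2)(60.8) = +1.800 V.
Since Cl₂/Cl⁻ is the cathode and Fe²⁺/Fe the anode, E°cell = E°(Cl₂/Cl⁻) − E°(Fe²⁺/Fe).
So E°(Cl₂/Cl⁻) = E°cell + E°(Fe²⁺/Fe) = +1.800 + (-0.44) = +1.36 V.

+1.36 V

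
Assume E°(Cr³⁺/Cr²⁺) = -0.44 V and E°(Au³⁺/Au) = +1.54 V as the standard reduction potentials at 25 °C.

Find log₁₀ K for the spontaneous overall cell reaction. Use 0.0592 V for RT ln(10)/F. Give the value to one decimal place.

100.3

Cathode: Au³⁺/Au; anode: Cr³⁺/Cr²⁺. E°cell = +1.98 V, n = 3.
log K = nE°cell / 0.0592 = (3)(+1.98) / 0.0592 = 100.3.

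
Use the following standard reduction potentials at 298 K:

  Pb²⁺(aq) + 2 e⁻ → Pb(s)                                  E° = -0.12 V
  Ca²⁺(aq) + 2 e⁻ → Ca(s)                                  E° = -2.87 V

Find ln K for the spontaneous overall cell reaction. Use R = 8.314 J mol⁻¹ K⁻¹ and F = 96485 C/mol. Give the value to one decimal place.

214.2

Cathode: Pb²⁺/Pb; anode: Ca²⁺/Ca. E°cell = (-0.12) − (-2.87) = +2.75 V, with n = 2.
ΔG° = −nFE° = −RT ln K, so ln K = nFE°/(RT) = (2)(96485)(+2.75) / ((8.314)(298)) = 214.189.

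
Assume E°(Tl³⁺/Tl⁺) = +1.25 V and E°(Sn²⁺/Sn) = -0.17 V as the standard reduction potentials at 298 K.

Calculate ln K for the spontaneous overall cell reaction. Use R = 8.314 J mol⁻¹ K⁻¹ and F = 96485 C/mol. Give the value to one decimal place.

Cathode: Tl³⁺/Tl⁺; anode: Sn²⁺/Sn. E°cell = (+1.25) − (-0.17) = +1.42 V, with n = 2.
ΔG° = −nFE° = −RT ln K, so ln K = nFE°/(RT) = (2)(96485)(+1.42) / ((8.314)(298)) = 110.599.

110.6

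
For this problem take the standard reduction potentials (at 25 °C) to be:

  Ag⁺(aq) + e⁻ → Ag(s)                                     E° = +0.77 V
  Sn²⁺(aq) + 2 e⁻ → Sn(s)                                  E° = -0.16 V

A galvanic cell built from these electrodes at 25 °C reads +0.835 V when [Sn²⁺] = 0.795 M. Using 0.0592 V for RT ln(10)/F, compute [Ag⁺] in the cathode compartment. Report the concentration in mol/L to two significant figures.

0.022 M

Ag⁺/Ag is the cathode, Sn²⁺/Sn the anode: E°cell = +0.93 V, n = 2.
Overall reaction: 2 Ag⁺(aq) + Sn(s) → 2 Ag(s) + Sn²⁺(aq); Q = [Sn²⁺]^1/[Ag⁺]^2.
From E = E° − (0.0592/n) log Q: log Q = (E° − E)·n/0.0592 = (+0.93 − (+0.835))·2/0.0592 = 3.2095.
So 2·log[Ag⁺] = 1·log(0.795) − log Q = -0.0996 − (3.2095) = -3.3091; log[Ag⁺] = -3.3091 / 2 = -1.6545; [Ag⁺] = 10^(-1.6545) ≈ 0.022 M.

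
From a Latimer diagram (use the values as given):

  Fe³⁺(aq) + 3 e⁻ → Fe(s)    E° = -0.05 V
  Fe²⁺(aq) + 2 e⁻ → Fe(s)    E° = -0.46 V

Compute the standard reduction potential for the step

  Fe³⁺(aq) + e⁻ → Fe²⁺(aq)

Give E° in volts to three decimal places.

+0.770 V

Sequential free energies add, so n₃E°₃ = n₁E°₁ + n₂E°₂.
With n₃ = 3, and the known step contributing 2×(-0.46) V, the unknown satisfies 1·E° = 3×(-0.05) − 2×(-0.46) = +0.770.
E° = +0.770 / 1 = +0.770 V.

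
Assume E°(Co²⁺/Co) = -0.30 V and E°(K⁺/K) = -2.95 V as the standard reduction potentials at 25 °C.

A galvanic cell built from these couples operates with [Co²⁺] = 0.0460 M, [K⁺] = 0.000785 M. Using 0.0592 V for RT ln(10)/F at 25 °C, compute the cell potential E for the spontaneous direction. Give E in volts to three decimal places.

+2.794 V

Co²⁺/Co is the cathode (higher E°), K⁺/K the anode: E°cell = -0.30 − (-2.95) = +2.65 V, n = 2.
Overall: Co²⁺(aq) + 2 K(s) → Co(s) + 2 K⁺(aq)
Q = [K⁺]^2 / ([Co²⁺]); log Q = -4.873.
E = E° − (0.0592/n) log Q = +2.65 − (0.0592/2)(-4.873) = +2.794 V.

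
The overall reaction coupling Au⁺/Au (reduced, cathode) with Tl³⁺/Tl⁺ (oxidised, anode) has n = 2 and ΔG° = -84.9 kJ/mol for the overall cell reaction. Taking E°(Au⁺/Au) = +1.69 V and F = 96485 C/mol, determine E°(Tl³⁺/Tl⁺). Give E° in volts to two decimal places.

E°cell = −ΔG°/(nF) = −(-84.9×10³)/((2)(96485)) = +0.440 V.
Since Au⁺/Au is the cathode and Tl³⁺/Tl⁺ the anode, E°cell = E°(Au⁺/Au) − E°(Tl³⁺/Tl⁺).
So E°(Tl³⁺/Tl⁺) = E°(Au⁺/Au) − E°cell = (+1.69) − (+0.440) = +1.25 V.

+1.25 V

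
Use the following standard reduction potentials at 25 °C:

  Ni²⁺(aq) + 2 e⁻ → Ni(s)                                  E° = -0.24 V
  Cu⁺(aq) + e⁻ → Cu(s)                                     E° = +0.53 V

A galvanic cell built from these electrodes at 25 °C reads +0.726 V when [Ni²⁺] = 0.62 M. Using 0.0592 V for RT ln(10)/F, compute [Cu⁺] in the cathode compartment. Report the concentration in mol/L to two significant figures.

0.14 M

Cu⁺/Cu is the cathode, Ni²⁺/Ni the anode: E°cell = +0.77 V, n = 2.
Overall reaction: 2 Cu⁺(aq) + Ni(s) → 2 Cu(s) + Ni²⁺(aq); Q = [Ni²⁺]^1/[Cu⁺]^2.
From E = E° − (0.0592/n) log Q: log Q = (E° − E)·n/0.0592 = (+0.77 − (+0.726))·2/0.0592 = 1.4865.
So 2·log[Cu⁺] = 1·log(0.62) − log Q = -0.2076 − (1.4865) = -1.6941; log[Cu⁺] = -1.6941 / 2 = -0.8470; [Cu⁺] = 10^(-0.8470) ≈ 0.14 M.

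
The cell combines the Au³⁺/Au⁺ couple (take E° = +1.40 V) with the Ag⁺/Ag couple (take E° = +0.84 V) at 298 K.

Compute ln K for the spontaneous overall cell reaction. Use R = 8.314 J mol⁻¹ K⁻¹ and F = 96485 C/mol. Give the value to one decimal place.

Cathode: Au³⁺/Au⁺; anode: Ag⁺/Ag. E°cell = (+1.40) − (+0.84) = +0.56 V, with n = 2.
ΔG° = −nFE° = −RT ln K, so ln K = nFE°/(RT) = (2)(96485)(+0.56) / ((8.314)(298)) = 43.617.

43.6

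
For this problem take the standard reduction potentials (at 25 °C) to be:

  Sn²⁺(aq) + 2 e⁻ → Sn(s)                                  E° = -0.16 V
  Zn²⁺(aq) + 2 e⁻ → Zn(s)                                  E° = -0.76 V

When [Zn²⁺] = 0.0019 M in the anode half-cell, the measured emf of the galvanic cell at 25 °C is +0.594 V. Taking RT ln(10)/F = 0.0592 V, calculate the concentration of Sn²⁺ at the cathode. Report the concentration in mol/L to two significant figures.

Sn²⁺/Sn is the cathode, Zn²⁺/Zn the anode: E°cell = +0.60 V, n = 2.
Overall reaction: Sn²⁺(aq) + Zn(s) → Sn(s) + Zn²⁺(aq); Q = [Zn²⁺]^1/[Sn²⁺]^1.
From E = E° − (0.0592/n) log Q: log Q = (E° − E)·n/0.0592 = (+0.60 − (+0.594))·2/0.0592 = 0.2027.
So 1·log[Sn²⁺] = 1·log(0.0019) − log Q = -2.7212 − (0.2027) = -2.9239; [Sn²⁺] = 10^(-2.9239) ≈ 0.0012 M.

0.0012 M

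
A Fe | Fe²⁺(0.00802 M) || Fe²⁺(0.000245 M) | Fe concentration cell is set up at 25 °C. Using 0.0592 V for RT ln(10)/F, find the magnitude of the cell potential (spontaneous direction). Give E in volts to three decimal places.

For a concentration cell E°cell = 0. The 0.00802 M side is the cathode (reduction is favoured where [Fe²⁺] is higher).
With n = 2, E = −(0.0592/2) log([Fe²⁺]ₐₙ/[Fe²⁺]꜀ₐₜ) = −(0.0592/2) log(0.000245/0.00802) = −(0.0592/2)(-1.515) = +0.045 V.

+0.045 V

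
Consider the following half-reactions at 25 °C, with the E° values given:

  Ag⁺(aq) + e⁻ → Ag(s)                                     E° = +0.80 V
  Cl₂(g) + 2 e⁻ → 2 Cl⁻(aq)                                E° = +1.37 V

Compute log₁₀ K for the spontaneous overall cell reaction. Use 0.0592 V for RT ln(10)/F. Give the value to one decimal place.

19.3

Cathode: Cl₂/Cl⁻; anode: Ag⁺/Ag. E°cell = +0.57 V, n = 2.
log K = nE°cell / 0.0592 = (2)(+0.57) / 0.0592 = 19.3.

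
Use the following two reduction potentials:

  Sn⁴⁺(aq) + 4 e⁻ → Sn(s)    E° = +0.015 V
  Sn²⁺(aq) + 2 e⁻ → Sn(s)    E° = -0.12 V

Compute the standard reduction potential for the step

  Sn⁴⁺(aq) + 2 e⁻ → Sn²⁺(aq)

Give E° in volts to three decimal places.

Sequential free energies add, so n₃E°₃ = n₁E°₁ + n₂E°₂.
With n₃ = 4, and the known step contributing 2×(-0.12) V, the unknown satisfies 2·E° = 4×(+0.015) − 2×(-0.12) = +0.300.
E° = +0.300 / 2 = +0.150 V.

+0.150 V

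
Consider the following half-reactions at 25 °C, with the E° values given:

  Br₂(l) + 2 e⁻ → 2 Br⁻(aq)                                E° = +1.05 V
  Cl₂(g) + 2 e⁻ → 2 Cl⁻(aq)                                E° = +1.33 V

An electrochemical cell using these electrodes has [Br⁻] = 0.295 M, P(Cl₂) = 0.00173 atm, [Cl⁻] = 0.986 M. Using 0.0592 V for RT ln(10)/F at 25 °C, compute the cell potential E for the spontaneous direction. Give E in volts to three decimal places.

Cl₂/Cl⁻ is the cathode (higher E°), Br₂/Br⁻ the anode: E°cell = +1.33 − (+1.05) = +0.28 V, n = 2.
Overall: Cl₂(g) + 2 Br⁻(aq) → 2 Cl⁻(aq) + Br₂(l)
Q = [Cl⁻]^2 / (P(Cl₂)·[Br⁻]^2); log Q = 3.810.
E = E° − (0.0592/n) log Q = +0.28 − (0.0592/2)(3.810) = +0.167 V.

+0.167 V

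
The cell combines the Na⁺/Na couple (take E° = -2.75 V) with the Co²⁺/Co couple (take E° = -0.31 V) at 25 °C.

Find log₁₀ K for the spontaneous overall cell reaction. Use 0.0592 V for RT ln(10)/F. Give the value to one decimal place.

Cathode: Co²⁺/Co; anode: Na⁺/Na. E°cell = +2.44 V, n = 2.
log K = nE°cell / 0.0592 = (2)(+2.44) / 0.0592 = 82.4.

82.4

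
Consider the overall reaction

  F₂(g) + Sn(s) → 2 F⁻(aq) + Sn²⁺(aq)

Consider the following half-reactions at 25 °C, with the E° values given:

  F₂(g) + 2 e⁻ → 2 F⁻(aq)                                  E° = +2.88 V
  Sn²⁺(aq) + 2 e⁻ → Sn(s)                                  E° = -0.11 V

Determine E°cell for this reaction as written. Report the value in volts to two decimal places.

The F₂/F⁻ couple has the higher reduction potential, so it is the cathode; Sn²⁺/Sn is oxidised at the anode.
E°cell = E°(cathode) − E°(anode) = (+2.88) − (-0.11) = +2.99 V.
Since E°cell > 0, the reaction is spontaneous under standard conditions.

+2.99 V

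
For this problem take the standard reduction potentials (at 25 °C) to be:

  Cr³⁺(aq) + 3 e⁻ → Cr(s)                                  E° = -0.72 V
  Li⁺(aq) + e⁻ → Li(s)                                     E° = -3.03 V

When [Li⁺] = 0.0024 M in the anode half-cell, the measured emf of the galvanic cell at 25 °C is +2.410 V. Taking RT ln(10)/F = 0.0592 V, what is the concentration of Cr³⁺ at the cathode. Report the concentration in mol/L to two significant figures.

0.0016 M

Cr³⁺/Cr is the cathode, Li⁺/Li the anode: E°cell = +2.31 V, n = 3.
Overall reaction: Cr³⁺(aq) + 3 Li(s) → Cr(s) + 3 Li⁺(aq); Q = [Li⁺]^3/[Cr³⁺]^1.
From E = E° − (0.0592/n) log Q: log Q = (E° − E)·n/0.0592 = (+2.31 − (+2.410))·3/0.0592 = -5.0676.
So 1·log[Cr³⁺] = 3·log(0.0024) − log Q = -7.8594 − (-5.0676) = -2.7918; [Cr³⁺] = 10^(-2.7918) ≈ 0.0016 M.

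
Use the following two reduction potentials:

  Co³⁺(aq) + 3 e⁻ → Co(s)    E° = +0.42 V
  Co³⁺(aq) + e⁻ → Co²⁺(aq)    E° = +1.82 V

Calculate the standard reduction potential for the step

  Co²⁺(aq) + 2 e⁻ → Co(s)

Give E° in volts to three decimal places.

Sequential free energies add, so n₃E°₃ = n₁E°₁ + n₂E°₂.
With n₃ = 3, and the known step contributing 1×(+1.82) V, the unknown satisfies 2·E° = 3×(+0.42) − 1×(+1.82) = -0.560.
E° = -0.560 / 2 = -0.280 V.

-0.280 V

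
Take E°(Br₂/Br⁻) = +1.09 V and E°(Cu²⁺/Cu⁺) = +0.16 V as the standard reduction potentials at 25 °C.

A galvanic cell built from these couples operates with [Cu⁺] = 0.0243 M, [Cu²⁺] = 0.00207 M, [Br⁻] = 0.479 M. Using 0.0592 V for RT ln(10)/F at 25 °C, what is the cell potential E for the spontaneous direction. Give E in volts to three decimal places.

Br₂/Br⁻ is the cathode (higher E°), Cu²⁺/Cu⁺ the anode: E°cell = +1.09 − (+0.16) = +0.93 V, n = 2.
Overall: Br₂(l) + 2 Cu⁺(aq) → 2 Br⁻(aq) + 2 Cu²⁺(aq)
Q = [Br⁻]^2·[Cu²⁺]^2 / ([Cu⁺]^2); log Q = -2.779.
E = E° − (0.0592/n) log Q = +0.93 − (0.0592/2)(-2.779) = +1.012 V.

+1.012 V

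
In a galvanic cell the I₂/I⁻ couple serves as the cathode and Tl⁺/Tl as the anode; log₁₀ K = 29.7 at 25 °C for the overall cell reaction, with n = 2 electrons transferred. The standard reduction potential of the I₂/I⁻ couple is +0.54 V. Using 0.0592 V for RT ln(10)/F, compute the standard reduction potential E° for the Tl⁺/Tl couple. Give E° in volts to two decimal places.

E°cell = (0.0592/n)·log K = (0.0592/2)(29.7) = +0.879 V.
Since I₂/I⁻ is the cathode and Tl⁺/Tl the anode, E°cell = E°(I₂/I⁻) − E°(Tl⁺/Tl).
So E°(Tl⁺/Tl) = E°(I₂/I⁻) − E°cell = (+0.54) − (+0.879) = -0.34 V.

-0.34 V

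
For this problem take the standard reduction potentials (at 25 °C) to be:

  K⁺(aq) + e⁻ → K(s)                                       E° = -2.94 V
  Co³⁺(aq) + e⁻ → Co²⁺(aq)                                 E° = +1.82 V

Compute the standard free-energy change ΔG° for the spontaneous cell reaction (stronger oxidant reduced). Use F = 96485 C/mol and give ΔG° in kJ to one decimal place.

-459.3 kJ

Co³⁺/Co²⁺ (E° = +1.82 V) is the cathode; K⁺/K (E° = -2.94 V) is the anode, so E°cell = +4.76 V.
Balancing electrons gives n = 1 (lcm of 1 and 1).
ΔG° = −nFE° = −(1)(96485)(+4.76) = -459,269 J = -459.3 kJ.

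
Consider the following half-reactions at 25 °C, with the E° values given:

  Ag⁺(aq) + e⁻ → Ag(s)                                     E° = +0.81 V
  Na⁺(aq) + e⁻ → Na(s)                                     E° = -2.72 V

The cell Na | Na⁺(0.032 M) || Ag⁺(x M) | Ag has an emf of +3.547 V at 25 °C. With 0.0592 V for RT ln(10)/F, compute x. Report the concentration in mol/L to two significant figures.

Ag⁺/Ag is the cathode, Na⁺/Na the anode: E°cell = +3.53 V, n = 1.
Overall reaction: Ag⁺(aq) + Na(s) → Ag(s) + Na⁺(aq); Q = [Na⁺]^1/[Ag⁺]^1.
From E = E° − (0.0592/n) log Q: log Q = (E° − E)·n/0.0592 = (+3.53 − (+3.547))·1/0.0592 = -0.2872.
So 1·log[Ag⁺] = 1·log(0.032) − log Q = -1.4949 − (-0.2872) = -1.2077; [Ag⁺] = 10^(-1.2077) ≈ 0.062 M.

0.062 M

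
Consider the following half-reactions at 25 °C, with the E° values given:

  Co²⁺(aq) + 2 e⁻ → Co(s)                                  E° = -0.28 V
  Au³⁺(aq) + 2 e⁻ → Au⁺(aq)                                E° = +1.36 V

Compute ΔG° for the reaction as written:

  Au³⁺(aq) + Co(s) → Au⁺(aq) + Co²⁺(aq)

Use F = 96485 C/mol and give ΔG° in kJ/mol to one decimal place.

As written, Au³⁺/Au⁺ is reduced (cathode) and Co²⁺/Co is oxidised (anode), so E°cell = (+1.36) − (-0.28) = +1.64 V.
Balancing electrons gives n = 2.
ΔG° = −nFE° = −(2)(96485)(+1.64) = -316,471 J = -316.5 kJ/mol.

-316.5 kJ/mol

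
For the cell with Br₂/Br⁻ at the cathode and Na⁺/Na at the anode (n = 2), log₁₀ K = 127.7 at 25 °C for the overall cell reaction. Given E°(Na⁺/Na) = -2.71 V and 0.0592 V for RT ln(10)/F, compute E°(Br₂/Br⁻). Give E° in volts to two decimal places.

+1.07 V

E°cell = (0.0592/n)·log K = (0.0592/2)(127.7) = +3.780 V.
Since Br₂/Br⁻ is the cathode and Na⁺/Na the anode, E°cell = E°(Br₂/Br⁻) − E°(Na⁺/Na).
So E°(Br₂/Br⁻) = E°cell + E°(Na⁺/Na) = +3.780 + (-2.71) = +1.07 V.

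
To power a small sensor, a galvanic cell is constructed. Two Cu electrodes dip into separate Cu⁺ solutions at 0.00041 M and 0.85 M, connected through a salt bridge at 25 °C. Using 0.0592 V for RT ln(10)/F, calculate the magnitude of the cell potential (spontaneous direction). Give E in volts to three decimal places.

For a concentration cell E°cell = 0. The 0.85 M side is the cathode (reduction is favoured where [Cu⁺] is higher).
With n = 1, E = −(0.0592/1) log([Cu⁺]ₐₙ/[Cu⁺]꜀ₐₜ) = −(0.0592/1) log(0.00041/0.85) = −(0.0592/1)(-3.317) = +0.196 V.

+0.196 V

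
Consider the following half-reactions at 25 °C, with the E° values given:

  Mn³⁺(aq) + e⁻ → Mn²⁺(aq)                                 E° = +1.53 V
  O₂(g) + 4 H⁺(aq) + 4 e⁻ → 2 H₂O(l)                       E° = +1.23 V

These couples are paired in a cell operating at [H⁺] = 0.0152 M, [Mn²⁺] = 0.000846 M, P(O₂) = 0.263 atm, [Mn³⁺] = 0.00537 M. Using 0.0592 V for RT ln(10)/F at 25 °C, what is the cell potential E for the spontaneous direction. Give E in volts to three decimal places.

Mn³⁺/Mn²⁺ is the cathode (higher E°), O₂/H₂O the anode: E°cell = +1.53 − (+1.23) = +0.30 V, n = 4.
Overall: 4 Mn³⁺(aq) + 2 H₂O(l) → 4 Mn²⁺(aq) + O₂(g) + 4 H⁺(aq)
Q = [Mn²⁺]^4·P(O₂)·[H⁺]^4 / ([Mn³⁺]^4); log Q = -11.063.
E = E° − (0.0592/n) log Q = +0.30 − (0.0592/4)(-11.063) = +0.464 V.

+0.464 V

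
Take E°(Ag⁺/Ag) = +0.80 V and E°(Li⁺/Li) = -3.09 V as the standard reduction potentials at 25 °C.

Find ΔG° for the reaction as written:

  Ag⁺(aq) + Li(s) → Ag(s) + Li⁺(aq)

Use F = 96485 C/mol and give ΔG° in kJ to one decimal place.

-375.3 kJ

As written, Ag⁺/Ag is reduced (cathode) and Li⁺/Li is oxidised (anode), so E°cell = (+0.80) − (-3.09) = +3.89 V.
Balancing electrons gives n = 1.
ΔG° = −nFE° = −(1)(96485)(+3.89) = -375,327 J = -375.3 kJ.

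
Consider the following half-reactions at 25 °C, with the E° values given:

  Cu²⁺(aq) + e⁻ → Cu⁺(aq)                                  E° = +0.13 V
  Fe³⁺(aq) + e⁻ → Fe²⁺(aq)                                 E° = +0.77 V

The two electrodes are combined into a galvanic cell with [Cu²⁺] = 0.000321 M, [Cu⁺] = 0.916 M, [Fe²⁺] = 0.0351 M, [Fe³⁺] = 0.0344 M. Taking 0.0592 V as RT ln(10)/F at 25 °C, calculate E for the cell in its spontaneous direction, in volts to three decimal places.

+0.844 V

Fe³⁺/Fe²⁺ is the cathode (higher E°), Cu²⁺/Cu⁺ the anode: E°cell = +0.77 − (+0.13) = +0.64 V, n = 1.
Overall: Fe³⁺(aq) + Cu⁺(aq) → Fe²⁺(aq) + Cu²⁺(aq)
Q = [Fe²⁺]·[Cu²⁺] / ([Fe³⁺]·[Cu⁺]); log Q = -3.447.
E = E° − (0.0592/n) log Q = +0.64 − (0.0592/1)(-3.447) = +0.844 V.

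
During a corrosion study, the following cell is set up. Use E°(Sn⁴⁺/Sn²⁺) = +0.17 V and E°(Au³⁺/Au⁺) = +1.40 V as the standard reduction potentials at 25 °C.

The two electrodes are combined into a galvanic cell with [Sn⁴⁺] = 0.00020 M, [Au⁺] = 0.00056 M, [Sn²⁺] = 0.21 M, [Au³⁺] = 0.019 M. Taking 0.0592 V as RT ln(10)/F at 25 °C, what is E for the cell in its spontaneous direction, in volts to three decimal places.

Au³⁺/Au⁺ is the cathode (higher E°), Sn⁴⁺/Sn²⁺ the anode: E°cell = +1.40 − (+0.17) = +1.23 V, n = 2.
Overall: Au³⁺(aq) + Sn²⁺(aq) → Au⁺(aq) + Sn⁴⁺(aq)
Q = [Au⁺]·[Sn⁴⁺] / ([Au³⁺]·[Sn²⁺]); log Q = -4.552.
E = E° − (0.0592/n) log Q = +1.23 − (0.0592/2)(-4.552) = +1.365 V.

+1.365 V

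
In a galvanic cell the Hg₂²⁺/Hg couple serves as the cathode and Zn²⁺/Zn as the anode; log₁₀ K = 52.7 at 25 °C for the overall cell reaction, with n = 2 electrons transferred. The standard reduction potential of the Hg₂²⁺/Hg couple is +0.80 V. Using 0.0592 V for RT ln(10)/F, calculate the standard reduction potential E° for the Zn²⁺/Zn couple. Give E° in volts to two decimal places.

E°cell = (0.0592/n)·log K = (0.0592/2)(52.7) = +1.560 V.
Since Hg₂²⁺/Hg is the cathode and Zn²⁺/Zn the anode, E°cell = E°(Hg₂²⁺/Hg) − E°(Zn²⁺/Zn).
So E°(Zn²⁺/Zn) = E°(Hg₂²⁺/Hg) − E°cell = (+0.80) − (+1.560) = -0.76 V.

-0.76 V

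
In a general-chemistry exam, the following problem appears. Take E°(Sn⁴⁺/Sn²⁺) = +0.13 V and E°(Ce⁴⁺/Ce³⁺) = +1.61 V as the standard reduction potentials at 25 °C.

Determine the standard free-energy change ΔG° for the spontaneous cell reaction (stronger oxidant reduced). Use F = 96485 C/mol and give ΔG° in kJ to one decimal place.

-285.6 kJ

Ce⁴⁺/Ce³⁺ (E° = +1.61 V) is the cathode; Sn⁴⁺/Sn²⁺ (E° = +0.13 V) is the anode, so E°cell = +1.48 V.
Balancing electrons gives n = 2 (lcm of 1 and 2).
ΔG° = −nFE° = −(2)(96485)(+1.48) = -285,596 J = -285.6 kJ.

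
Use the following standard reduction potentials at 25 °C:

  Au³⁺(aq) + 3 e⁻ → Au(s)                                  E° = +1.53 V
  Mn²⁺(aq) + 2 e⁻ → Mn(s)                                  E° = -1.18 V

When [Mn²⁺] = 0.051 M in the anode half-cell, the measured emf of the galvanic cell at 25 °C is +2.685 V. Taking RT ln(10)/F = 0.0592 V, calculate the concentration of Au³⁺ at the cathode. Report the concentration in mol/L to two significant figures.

Au³⁺/Au is the cathode, Mn²⁺/Mn the anode: E°cell = +2.71 V, n = 6.
Overall reaction: 2 Au³⁺(aq) + 3 Mn(s) → 2 Au(s) + 3 Mn²⁺(aq); Q = [Mn²⁺]^3/[Au³⁺]^2.
From E = E° − (0.0592/n) log Q: log Q = (E° − E)·n/0.0592 = (+2.71 − (+2.685))·6/0.0592 = 2.5338.
So 2·log[Au³⁺] = 3·log(0.051) − log Q = -3.8773 − (2.5338) = -6.4111; log[Au³⁺] = -6.4111 / 2 = -3.2056; [Au³⁺] = 10^(-3.2056) ≈ 0.00062 M.

0.00062 M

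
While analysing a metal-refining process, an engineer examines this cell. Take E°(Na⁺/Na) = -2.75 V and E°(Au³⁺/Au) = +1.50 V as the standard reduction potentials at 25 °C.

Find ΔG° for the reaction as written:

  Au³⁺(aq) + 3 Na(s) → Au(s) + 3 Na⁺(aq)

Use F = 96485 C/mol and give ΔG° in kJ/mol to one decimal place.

As written, Au³⁺/Au is reduced (cathode) and Na⁺/Na is oxidised (anode), so E°cell = (+1.50) − (-2.75) = +4.25 V.
Balancing electrons gives n = 3.
ΔG° = −nFE° = −(3)(96485)(+4.25) = -1,230,184 J = -1230.2 kJ/mol.

-1230.2 kJ/mol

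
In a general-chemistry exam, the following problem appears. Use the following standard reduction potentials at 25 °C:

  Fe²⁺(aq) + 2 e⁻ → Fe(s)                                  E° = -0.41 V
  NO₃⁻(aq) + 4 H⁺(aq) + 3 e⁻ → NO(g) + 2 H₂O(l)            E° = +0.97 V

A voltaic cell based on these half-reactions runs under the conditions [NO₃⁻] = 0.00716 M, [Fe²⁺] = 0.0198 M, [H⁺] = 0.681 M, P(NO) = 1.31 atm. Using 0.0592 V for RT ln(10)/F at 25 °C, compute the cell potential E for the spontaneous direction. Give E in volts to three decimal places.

+1.373 V

NO₃⁻/NO is the cathode (higher E°), Fe²⁺/Fe the anode: E°cell = +0.97 − (-0.41) = +1.38 V, n = 6.
Overall: 2 NO₃⁻(aq) + 8 H⁺(aq) + 3 Fe(s) → 2 NO(g) + 4 H₂O(l) + 3 Fe²⁺(aq)
Q = P(NO)^2·[Fe²⁺]^3 / ([NO₃⁻]^2·[H⁺]^8); log Q = 0.750.
E = E° − (0.0592/n) log Q = +1.38 − (0.0592/6)(0.750) = +1.373 V.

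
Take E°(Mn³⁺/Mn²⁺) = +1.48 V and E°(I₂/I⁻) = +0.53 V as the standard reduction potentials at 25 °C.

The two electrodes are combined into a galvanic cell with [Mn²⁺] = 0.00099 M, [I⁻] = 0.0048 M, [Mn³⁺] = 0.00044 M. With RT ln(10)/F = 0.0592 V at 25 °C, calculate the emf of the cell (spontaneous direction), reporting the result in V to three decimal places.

Mn³⁺/Mn²⁺ is the cathode (higher E°), I₂/I⁻ the anode: E°cell = +1.48 − (+0.53) = +0.95 V, n = 2.
Overall: 2 Mn³⁺(aq) + 2 I⁻(aq) → 2 Mn²⁺(aq) + I₂(s)
Q = [Mn²⁺]^2 / ([Mn³⁺]^2·[I⁻]^2); log Q = 5.342.
E = E° − (0.0592/n) log Q = +0.95 − (0.0592/2)(5.342) = +0.792 V.

+0.792 V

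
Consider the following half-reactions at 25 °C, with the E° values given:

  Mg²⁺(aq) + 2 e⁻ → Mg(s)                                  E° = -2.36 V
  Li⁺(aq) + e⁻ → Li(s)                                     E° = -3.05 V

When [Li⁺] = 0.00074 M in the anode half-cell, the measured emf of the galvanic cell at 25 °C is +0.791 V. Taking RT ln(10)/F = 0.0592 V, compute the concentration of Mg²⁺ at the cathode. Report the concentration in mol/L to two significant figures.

Mg²⁺/Mg is the cathode, Li⁺/Li the anode: E°cell = +0.69 V, n = 2.
Overall reaction: Mg²⁺(aq) + 2 Li(s) → Mg(s) + 2 Li⁺(aq); Q = [Li⁺]^2/[Mg²⁺]^1.
From E = E° − (0.0592/n) log Q: log Q = (E° − E)·n/0.0592 = (+0.69 − (+0.791))·2/0.0592 = -3.4122.
So 1·log[Mg²⁺] = 2·log(0.00074) − log Q = -6.2615 − (-3.4122) = -2.8493; [Mg²⁺] = 10^(-2.8493) ≈ 0.0014 M.

0.0014 M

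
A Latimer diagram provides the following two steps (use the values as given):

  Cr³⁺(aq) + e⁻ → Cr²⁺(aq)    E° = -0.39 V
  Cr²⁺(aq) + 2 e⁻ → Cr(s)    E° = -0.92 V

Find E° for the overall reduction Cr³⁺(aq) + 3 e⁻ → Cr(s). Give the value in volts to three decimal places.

-0.743 V

Since ΔG° = −nFE° is additive over sequential reductions, n₃E°₃ = n₁E°₁ + n₂E°₂.
E°₃ = (1×-0.39 + 2×-0.92) / 3 = (-2.230) / 3 = -0.743 V.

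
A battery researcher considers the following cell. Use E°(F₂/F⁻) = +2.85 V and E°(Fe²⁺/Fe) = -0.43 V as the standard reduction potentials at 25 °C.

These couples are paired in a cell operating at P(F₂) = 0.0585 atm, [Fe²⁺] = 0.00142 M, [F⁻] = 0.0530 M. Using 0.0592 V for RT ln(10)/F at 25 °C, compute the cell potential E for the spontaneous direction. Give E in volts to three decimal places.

+3.403 V

F₂/F⁻ is the cathode (higher E°), Fe²⁺/Fe the anode: E°cell = +2.85 − (-0.43) = +3.28 V, n = 2.
Overall: F₂(g) + Fe(s) → 2 F⁻(aq) + Fe²⁺(aq)
Q = [F⁻]^2·[Fe²⁺] / (P(F₂)); log Q = -4.166.
E = E° − (0.0592/n) log Q = +3.28 − (0.0592/2)(-4.166) = +3.403 V.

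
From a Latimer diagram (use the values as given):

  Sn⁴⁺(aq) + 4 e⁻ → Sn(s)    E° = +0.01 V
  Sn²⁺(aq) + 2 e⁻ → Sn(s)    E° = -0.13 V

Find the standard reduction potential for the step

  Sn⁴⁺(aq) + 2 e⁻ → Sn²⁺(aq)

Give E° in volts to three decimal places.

+0.150 V

Sequential free energies add, so n₃E°₃ = n₁E°₁ + n₂E°₂.
With n₃ = 4, and the known step contributing 2×(-0.13) V, the unknown satisfies 2·E° = 4×(+0.01) − 2×(-0.13) = +0.300.
E° = +0.300 / 2 = +0.150 V.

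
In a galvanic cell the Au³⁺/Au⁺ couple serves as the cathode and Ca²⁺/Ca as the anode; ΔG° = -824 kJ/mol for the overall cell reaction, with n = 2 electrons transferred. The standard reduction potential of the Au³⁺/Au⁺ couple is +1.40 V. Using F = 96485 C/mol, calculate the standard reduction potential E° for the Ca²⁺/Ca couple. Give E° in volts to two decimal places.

E°cell = −ΔG°/(nF) = −(-824×10³)/((2)(96485)) = +4.270 V.
Since Au³⁺/Au⁺ is the cathode and Ca²⁺/Ca the anode, E°cell = E°(Au³⁺/Au⁺) − E°(Ca²⁺/Ca).
So E°(Ca²⁺/Ca) = E°(Au³⁺/Au⁺) − E°cell = (+1.40) − (+4.270) = -2.87 V.

-2.87 V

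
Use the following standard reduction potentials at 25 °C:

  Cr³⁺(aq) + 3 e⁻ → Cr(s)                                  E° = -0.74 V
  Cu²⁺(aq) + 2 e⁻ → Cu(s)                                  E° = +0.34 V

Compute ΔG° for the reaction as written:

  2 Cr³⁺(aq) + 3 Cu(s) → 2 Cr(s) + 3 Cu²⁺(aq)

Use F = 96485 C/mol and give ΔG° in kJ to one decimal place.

+625.2 kJ

As written, Cr³⁺/Cr is reduced (cathode) and Cu²⁺/Cu is oxidised (anode), so E°cell = (-0.74) − (+0.34) = -1.08 V.
Balancing electrons gives n = 6.
ΔG° = −nFE° = −(6)(96485)(-1.08) = 625,223 J = +625.2 kJ.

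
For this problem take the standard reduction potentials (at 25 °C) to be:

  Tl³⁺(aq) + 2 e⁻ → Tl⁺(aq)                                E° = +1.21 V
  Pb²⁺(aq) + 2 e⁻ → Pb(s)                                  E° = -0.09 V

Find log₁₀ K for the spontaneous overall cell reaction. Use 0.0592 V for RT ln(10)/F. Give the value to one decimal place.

43.9

Cathode: Tl³⁺/Tl⁺; anode: Pb²⁺/Pb. E°cell = +1.30 V, n = 2.
log K = nE°cell / 0.0592 = (2)(+1.30) / 0.0592 = 43.9.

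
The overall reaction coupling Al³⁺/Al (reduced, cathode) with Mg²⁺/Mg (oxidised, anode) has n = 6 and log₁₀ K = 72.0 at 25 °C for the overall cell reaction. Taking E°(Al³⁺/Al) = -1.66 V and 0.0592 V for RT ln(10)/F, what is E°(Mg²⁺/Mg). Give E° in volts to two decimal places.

E°cell = (0.0592/n)·log K = (0.0592/6)(72.0) = +0.710 V.
Since Al³⁺/Al is the cathode and Mg²⁺/Mg the anode, E°cell = E°(Al³⁺/Al) − E°(Mg²⁺/Mg).
So E°(Mg²⁺/Mg) = E°(Al³⁺/Al) − E°cell = (-1.66) − (+0.710) = -2.37 V.

-2.37 V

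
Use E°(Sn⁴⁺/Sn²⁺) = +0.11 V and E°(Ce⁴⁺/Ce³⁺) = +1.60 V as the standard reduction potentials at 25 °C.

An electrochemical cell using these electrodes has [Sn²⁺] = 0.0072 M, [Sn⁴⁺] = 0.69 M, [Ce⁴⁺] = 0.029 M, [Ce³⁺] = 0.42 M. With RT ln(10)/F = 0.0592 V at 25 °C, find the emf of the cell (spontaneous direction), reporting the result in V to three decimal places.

+1.363 V

Ce⁴⁺/Ce³⁺ is the cathode (higher E°), Sn⁴⁺/Sn²⁺ the anode: E°cell = +1.60 − (+0.11) = +1.49 V, n = 2.
Overall: 2 Ce⁴⁺(aq) + Sn²⁺(aq) → 2 Ce³⁺(aq) + Sn⁴⁺(aq)
Q = [Ce³⁺]^2·[Sn⁴⁺] / ([Ce⁴⁺]^2·[Sn²⁺]); log Q = 4.303.
E = E° − (0.0592/n) log Q = +1.49 − (0.0592/2)(4.303) = +1.363 V.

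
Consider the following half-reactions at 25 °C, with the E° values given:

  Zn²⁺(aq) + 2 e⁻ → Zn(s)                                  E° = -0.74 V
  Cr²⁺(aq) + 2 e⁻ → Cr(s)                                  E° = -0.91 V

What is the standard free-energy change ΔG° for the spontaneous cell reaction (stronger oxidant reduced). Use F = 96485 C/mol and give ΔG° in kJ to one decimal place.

-32.8 kJ

Zn²⁺/Zn (E° = -0.74 V) is the cathode; Cr²⁺/Cr (E° = -0.91 V) is the anode, so E°cell = +0.17 V.
Balancing electrons gives n = 2 (lcm of 2 and 2).
ΔG° = −nFE° = −(2)(96485)(+0.17) = -32,805 J = -32.8 kJ.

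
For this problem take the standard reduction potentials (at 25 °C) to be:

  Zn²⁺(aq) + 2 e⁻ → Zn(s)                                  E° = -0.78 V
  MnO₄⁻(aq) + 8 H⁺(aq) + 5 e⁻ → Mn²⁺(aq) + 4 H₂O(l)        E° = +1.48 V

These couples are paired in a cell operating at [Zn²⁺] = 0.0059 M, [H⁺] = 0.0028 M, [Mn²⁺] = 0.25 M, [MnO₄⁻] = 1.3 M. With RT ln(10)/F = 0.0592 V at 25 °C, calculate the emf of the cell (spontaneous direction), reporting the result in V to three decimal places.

MnO₄⁻/Mn²⁺ is the cathode (higher E°), Zn²⁺/Zn the anode: E°cell = +1.48 − (-0.78) = +2.26 V, n = 10.
Overall: 2 MnO₄⁻(aq) + 16 H⁺(aq) + 5 Zn(s) → 2 Mn²⁺(aq) + 8 H₂O(l) + 5 Zn²⁺(aq)
Q = [Mn²⁺]^2·[Zn²⁺]^5 / ([MnO₄⁻]^2·[H⁺]^16); log Q = 28.268.
E = E° − (0.0592/n) log Q = +2.26 − (0.0592/10)(28.268) = +2.093 V.

+2.093 V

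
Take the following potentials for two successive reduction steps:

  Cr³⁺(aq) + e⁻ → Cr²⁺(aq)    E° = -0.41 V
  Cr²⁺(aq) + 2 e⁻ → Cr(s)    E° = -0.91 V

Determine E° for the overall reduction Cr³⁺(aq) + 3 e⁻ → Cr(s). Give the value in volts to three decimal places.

Since ΔG° = −nFE° is additive over sequential reductions, n₃E°₃ = n₁E°₁ + n₂E°₂.
E°₃ = (1×-0.41 + 2×-0.91) / 3 = (-2.230) / 3 = -0.743 V.

-0.743 V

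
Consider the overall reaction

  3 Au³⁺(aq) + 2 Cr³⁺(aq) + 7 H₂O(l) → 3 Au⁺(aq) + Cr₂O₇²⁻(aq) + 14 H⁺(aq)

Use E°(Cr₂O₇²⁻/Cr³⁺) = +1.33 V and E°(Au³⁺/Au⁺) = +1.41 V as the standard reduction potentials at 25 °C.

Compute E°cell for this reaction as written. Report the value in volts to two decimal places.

+0.08 V

The Au³⁺/Au⁺ couple has the higher reduction potential, so it is the cathode; Cr₂O₇²⁻/Cr³⁺ is oxidised at the anode.
E°cell = E°(cathode) − E°(anode) = (+1.41) − (+1.33) = +0.08 V.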